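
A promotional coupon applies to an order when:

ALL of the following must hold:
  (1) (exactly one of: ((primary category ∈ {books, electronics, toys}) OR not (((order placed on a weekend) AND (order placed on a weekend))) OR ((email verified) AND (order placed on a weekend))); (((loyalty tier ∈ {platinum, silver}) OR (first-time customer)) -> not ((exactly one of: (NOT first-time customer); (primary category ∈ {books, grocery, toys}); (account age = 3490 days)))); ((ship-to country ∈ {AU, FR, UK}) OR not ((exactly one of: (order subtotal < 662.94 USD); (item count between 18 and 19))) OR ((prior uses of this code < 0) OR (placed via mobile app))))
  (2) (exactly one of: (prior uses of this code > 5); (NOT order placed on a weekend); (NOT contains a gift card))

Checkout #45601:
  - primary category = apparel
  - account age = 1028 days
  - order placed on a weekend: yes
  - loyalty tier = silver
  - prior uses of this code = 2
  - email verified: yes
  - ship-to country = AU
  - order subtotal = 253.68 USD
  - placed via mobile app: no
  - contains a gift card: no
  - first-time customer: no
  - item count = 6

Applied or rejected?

Rejected

Atomic conditions:
  primary category ∈ {books, electronics, toys}: apparel is not in the set → false
  order placed on a weekend: yes → true
  email verified: yes → true
  loyalty tier ∈ {platinum, silver}: silver is in the set → true
  first-time customer: no → false
  NOT first-time customer: no → true
  primary category ∈ {books, grocery, toys}: apparel is not in the set → false
  account age = 3490 days: 1028 == 3490 is false
  ship-to country ∈ {AU, FR, UK}: AU is in the set → true
  order subtotal < 662.94 USD: 253.68 < 662.94 is true
  item count between 18 and 19: 6 in [18, 19] is false
  prior uses of this code < 0: 2 < 0 is false
  placed via mobile app: no → false
  prior uses of this code > 5: 2 > 5 is false
  NOT order placed on a weekend: yes → false
  NOT contains a gift card: no → true
Combine:
[1.1.2.1] true AND true = true
[1.1.2] NOT true = false
[1.1.3] true AND true = true
[1.1] false OR false OR true = true
[1.2.1] true OR false = true
[1.2.2.1] exactly-one(true, false, false) = true
[1.2.2] NOT true = false
[1.2] true → false = false
[1.3.2.1] exactly-one(true, false) = true
[1.3.2] NOT true = false
[1.3.3] false OR false = false
[1.3] true OR false OR false = true
[1] exactly-one(true, false, true) = false
[2] exactly-one(false, false, true) = true
[root] false AND true = false
Overall: false → rejected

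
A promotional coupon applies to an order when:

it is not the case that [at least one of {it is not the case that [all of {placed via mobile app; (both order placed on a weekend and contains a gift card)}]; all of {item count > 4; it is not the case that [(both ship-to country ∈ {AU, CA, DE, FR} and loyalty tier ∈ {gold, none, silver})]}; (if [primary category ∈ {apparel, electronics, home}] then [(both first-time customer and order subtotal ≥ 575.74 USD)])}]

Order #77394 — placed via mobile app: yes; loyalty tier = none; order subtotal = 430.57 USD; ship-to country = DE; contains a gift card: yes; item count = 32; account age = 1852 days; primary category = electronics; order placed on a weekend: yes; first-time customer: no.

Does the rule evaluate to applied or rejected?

Atomic conditions:
  placed via mobile app: yes → true
  order placed on a weekend: yes → true
  contains a gift card: yes → true
  item count > 4: 32 > 4 is true
  ship-to country ∈ {AU, CA, DE, FR}: DE is in the set → true
  loyalty tier ∈ {gold, none, silver}: none is in the set → true
  primary category ∈ {apparel, electronics, home}: electronics is in the set → true
  first-time customer: no → false
  order subtotal ≥ 575.74 USD: 430.57 ≥ 575.74 is false
Combine:
[1.1.1.2] true AND true = true
[1.1.1] true AND true = true
[1.1] NOT true = false
[1.2.2.1] true AND true = true
[1.2.2] NOT true = false
[1.2] true AND false = false
[1.3.2] false AND false = false
[1.3] true → false = false
[1] false OR false OR false = false
[root] NOT false = true
Overall: true → applied

Applied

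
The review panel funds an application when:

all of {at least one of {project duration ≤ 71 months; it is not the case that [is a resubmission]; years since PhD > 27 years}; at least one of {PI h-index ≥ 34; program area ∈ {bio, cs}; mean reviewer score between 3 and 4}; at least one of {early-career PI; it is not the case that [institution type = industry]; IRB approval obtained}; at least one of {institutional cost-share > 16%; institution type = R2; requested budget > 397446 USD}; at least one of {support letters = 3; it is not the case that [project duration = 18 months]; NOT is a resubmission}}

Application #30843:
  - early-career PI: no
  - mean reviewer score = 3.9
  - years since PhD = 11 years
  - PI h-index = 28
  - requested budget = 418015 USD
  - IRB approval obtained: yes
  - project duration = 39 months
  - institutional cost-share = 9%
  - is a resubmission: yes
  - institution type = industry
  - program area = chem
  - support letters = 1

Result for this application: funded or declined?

Funded

Atomic conditions:
  project duration ≤ 71 months: 39 ≤ 71 is true
  is a resubmission: yes → true
  years since PhD > 27 years: 11 > 27 is false
  PI h-index ≥ 34: 28 ≥ 34 is false
  program area ∈ {bio, cs}: chem is not in the set → false
  mean reviewer score between 3 and 4: 3.9 in [3, 4] is true
  early-career PI: no → false
  institution type = industry: industry == industry is true
  IRB approval obtained: yes → true
  institutional cost-share > 16%: 9 > 16 is false
  institution type = R2: industry == R2 is false
  requested budget > 397446 USD: 418015 > 397446 is true
  support letters = 3: 1 == 3 is false
  project duration = 18 months: 39 == 18 is false
  NOT is a resubmission: yes → false
Combine:
[1.2] NOT true = false
[1] true OR false OR false = true
[2] false OR false OR true = true
[3.2] NOT true = false
[3] false OR false OR true = true
[4] false OR false OR true = true
[5.2] NOT false = true
[5] false OR true OR false = true
[root] true AND true AND true AND true AND true = true
Overall: true → funded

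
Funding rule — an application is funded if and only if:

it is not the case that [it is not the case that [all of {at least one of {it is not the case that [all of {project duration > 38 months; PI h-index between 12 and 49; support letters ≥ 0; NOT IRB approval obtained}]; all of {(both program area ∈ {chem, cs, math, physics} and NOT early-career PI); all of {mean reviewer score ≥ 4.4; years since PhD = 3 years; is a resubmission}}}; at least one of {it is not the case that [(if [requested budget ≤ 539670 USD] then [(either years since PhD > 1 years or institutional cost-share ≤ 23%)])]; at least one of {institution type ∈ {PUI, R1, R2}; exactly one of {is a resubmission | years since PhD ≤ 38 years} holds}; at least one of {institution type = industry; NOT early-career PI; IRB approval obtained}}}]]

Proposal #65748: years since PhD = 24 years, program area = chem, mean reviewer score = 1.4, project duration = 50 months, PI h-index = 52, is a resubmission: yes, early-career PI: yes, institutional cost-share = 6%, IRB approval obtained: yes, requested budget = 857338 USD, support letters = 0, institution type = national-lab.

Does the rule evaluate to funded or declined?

Funded

Atomic conditions:
  project duration > 38 months: 50 > 38 is true
  PI h-index between 12 and 49: 52 in [12, 49] is false
  support letters ≥ 0: 0 ≥ 0 is true
  NOT IRB approval obtained: yes → false
  program area ∈ {chem, cs, math, physics}: chem is in the set → true
  NOT early-career PI: yes → false
  mean reviewer score ≥ 4.4: 1.4 ≥ 4.4 is false
  years since PhD = 3 years: 24 == 3 is false
  is a resubmission: yes → true
  requested budget ≤ 539670 USD: 857338 ≤ 539670 is false
  years since PhD > 1 years: 24 > 1 is true
  institutional cost-share ≤ 23%: 6 ≤ 23 is true
  institution type ∈ {PUI, R1, R2}: national-lab is not in the set → false
  years since PhD ≤ 38 years: 24 ≤ 38 is true
  institution type = industry: national-lab == industry is false
  IRB approval obtained: yes → true
Combine:
[1.1.1.1.1] true AND false AND true AND false = false
[1.1.1.1] NOT false = true
[1.1.1.2.1] true AND false = false
[1.1.1.2.2] false AND false AND true = false
[1.1.1.2] false AND false = false
[1.1.1] true OR false = true
[1.1.2.1.1.2] true OR true = true
[1.1.2.1.1] false → true (antecedent false ⇒ implication holds) = true
[1.1.2.1] NOT true = false
[1.1.2.2.2] exactly-one(true, true) = false
[1.1.2.2] false OR false = false
[1.1.2.3] false OR false OR true = true
[1.1.2] false OR false OR true = true
[1.1] true AND true = true
[1] NOT true = false
[root] NOT false = true
Overall: true → funded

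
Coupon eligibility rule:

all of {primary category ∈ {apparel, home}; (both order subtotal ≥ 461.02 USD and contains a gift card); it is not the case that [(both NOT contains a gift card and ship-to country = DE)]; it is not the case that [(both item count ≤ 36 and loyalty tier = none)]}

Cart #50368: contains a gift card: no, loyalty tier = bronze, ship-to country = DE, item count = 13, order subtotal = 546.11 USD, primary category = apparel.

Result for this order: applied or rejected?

Rejected

Atomic conditions:
  primary category ∈ {apparel, home}: apparel is in the set → true
  order subtotal ≥ 461.02 USD: 546.11 ≥ 461.02 is true
  contains a gift card: no → false
  NOT contains a gift card: no → true
  ship-to country = DE: DE == DE is true
  item count ≤ 36: 13 ≤ 36 is true
  loyalty tier = none: bronze == none is false
Combine:
[2] true AND false = false
[3.1] true AND true = true
[3] NOT true = false
[4.1] true AND false = false
[4] NOT false = true
[root] true AND false AND false AND true = false
Overall: false → rejected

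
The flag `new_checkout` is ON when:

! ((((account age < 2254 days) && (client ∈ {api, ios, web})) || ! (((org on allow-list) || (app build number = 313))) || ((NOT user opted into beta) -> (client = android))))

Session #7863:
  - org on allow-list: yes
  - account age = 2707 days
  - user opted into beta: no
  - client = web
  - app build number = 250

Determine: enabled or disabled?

Atomic conditions:
  account age < 2254 days: 2707 < 2254 is false
  client ∈ {api, ios, web}: web is in the set → true
  org on allow-list: yes → true
  app build number = 313: 250 == 313 is false
  NOT user opted into beta: no → true
  client = android: web == android is false
Combine:
[1.1] false AND true = false
[1.2.1] true OR false = true
[1.2] NOT true = false
[1.3] true → false = false
[1] false OR false OR false = false
[root] NOT false = true
Overall: true → enabled

Enabled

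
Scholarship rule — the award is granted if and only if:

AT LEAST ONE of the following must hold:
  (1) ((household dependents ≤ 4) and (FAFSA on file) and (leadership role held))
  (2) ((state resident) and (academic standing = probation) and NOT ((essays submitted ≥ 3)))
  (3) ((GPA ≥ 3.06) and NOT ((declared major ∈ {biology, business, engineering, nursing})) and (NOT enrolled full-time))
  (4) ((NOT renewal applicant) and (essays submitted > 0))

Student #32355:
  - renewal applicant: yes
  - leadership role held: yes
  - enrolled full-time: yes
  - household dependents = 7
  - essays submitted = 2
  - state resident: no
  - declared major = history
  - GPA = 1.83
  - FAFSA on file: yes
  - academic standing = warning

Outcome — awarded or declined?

Atomic conditions:
  household dependents ≤ 4: 7 ≤ 4 is false
  FAFSA on file: yes → true
  leadership role held: yes → true
  state resident: no → false
  academic standing = probation: warning == probation is false
  essays submitted ≥ 3: 2 ≥ 3 is false
  GPA ≥ 3.06: 1.83 ≥ 3.06 is false
  declared major ∈ {biology, business, engineering, nursing}: history is not in the set → false
  NOT enrolled full-time: yes → false
  NOT renewal applicant: yes → false
  essays submitted > 0: 2 > 0 is true
Combine:
[1] false AND true AND true = false
[2.3] NOT false = true
[2] false AND false AND true = false
[3.2] NOT false = true
[3] false AND true AND false = false
[4] false AND true = false
[root] false OR false OR false OR false = false
Overall: false → declined

Declined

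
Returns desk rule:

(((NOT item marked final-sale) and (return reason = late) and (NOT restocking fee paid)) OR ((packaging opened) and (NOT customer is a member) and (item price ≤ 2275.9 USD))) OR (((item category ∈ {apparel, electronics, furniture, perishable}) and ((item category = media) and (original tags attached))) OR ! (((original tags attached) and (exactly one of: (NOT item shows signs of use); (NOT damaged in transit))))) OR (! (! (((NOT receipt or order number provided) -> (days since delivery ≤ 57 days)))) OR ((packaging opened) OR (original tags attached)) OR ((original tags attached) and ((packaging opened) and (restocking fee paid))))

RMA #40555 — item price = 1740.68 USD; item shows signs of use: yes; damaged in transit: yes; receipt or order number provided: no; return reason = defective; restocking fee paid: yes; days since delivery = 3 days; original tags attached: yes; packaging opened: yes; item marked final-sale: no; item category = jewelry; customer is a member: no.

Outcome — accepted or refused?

Atomic conditions:
  NOT item marked final-sale: no → true
  return reason = late: defective == late is false
  NOT restocking fee paid: yes → false
  packaging opened: yes → true
  NOT customer is a member: no → true
  item price ≤ 2275.9 USD: 1740.68 ≤ 2275.9 is true
  item category ∈ {apparel, electronics, furniture, perishable}: jewelry is not in the set → false
  item category = media: jewelry == media is false
  original tags attached: yes → true
  NOT item shows signs of use: yes → false
  NOT damaged in transit: yes → false
  NOT receipt or order number provided: no → true
  days since delivery ≤ 57 days: 3 ≤ 57 is true
  restocking fee paid: yes → true
Combine:
[1.1] true AND false AND false = false
[1.2] true AND true AND true = true
[1] false OR true = true
[2.1.2] false AND true = false
[2.1] false AND false = false
[2.2.1.2] exactly-one(false, false) = false
[2.2.1] true AND false = false
[2.2] NOT false = true
[2] false OR true = true
[3.1.1.1] true → true = true
[3.1.1] NOT true = false
[3.1] NOT false = true
[3.2] true OR true = true
[3.3.2] true AND true = true
[3.3] true AND true = true
[3] true OR true OR true = true
[root] true OR true OR true = true
Overall: true → accepted

Accepted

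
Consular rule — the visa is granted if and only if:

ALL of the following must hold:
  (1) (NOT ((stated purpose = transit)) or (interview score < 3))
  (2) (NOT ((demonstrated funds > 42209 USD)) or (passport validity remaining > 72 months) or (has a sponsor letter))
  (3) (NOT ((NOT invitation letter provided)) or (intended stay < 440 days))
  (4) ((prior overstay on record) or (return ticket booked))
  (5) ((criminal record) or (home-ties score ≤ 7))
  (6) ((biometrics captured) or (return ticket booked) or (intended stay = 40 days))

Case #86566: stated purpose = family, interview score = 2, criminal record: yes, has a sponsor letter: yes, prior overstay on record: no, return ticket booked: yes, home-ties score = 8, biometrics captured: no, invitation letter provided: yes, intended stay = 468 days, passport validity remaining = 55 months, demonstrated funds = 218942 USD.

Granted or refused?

Atomic conditions:
  stated purpose = transit: family == transit is false
  interview score < 3: 2 < 3 is true
  demonstrated funds > 42209 USD: 218942 > 42209 is true
  passport validity remaining > 72 months: 55 > 72 is false
  has a sponsor letter: yes → true
  NOT invitation letter provided: yes → false
  intended stay < 440 days: 468 < 440 is false
  prior overstay on record: no → false
  return ticket booked: yes → true
  criminal record: yes → true
  home-ties score ≤ 7: 8 ≤ 7 is false
  biometrics captured: no → false
  intended stay = 40 days: 468 == 40 is false
Combine:
[1.1] NOT false = true
[1] true OR true = true
[2.1] NOT true = false
[2] false OR false OR true = true
[3.1] NOT false = true
[3] true OR false = true
[4] false OR true = true
[5] true OR false = true
[6] false OR true OR false = true
[root] true AND true AND true AND true AND true AND true = true
Overall: true → granted

Granted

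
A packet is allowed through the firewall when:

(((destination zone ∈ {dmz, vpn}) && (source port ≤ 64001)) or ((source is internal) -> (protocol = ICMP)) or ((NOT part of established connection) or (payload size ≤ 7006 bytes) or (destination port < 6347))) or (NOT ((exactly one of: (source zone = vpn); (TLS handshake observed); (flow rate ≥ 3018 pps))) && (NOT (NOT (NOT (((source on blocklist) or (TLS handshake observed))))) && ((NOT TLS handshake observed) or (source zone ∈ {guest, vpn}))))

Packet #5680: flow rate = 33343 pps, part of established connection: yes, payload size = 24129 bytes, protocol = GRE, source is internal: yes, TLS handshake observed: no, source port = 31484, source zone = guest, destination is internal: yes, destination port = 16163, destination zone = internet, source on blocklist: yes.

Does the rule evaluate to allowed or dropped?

Atomic conditions:
  destination zone ∈ {dmz, vpn}: internet is not in the set → false
  source port ≤ 64001: 31484 ≤ 64001 is true
  source is internal: yes → true
  protocol = ICMP: GRE == ICMP is false
  NOT part of established connection: yes → false
  payload size ≤ 7006 bytes: 24129 ≤ 7006 is false
  destination port < 6347: 16163 < 6347 is false
  source zone = vpn: guest == vpn is false
  TLS handshake observed: no → false
  flow rate ≥ 3018 pps: 33343 ≥ 3018 is true
  source on blocklist: yes → true
  NOT TLS handshake observed: no → true
  source zone ∈ {guest, vpn}: guest is in the set → true
Combine:
[1.1] false AND true = false
[1.2] true → false = false
[1.3] false OR false OR false = false
[1] false OR false OR false = false
[2.1.1] exactly-one(false, false, true) = true
[2.1] NOT true = false
[2.2.1.1.1.1] true OR false = true
[2.2.1.1.1] NOT true = false
[2.2.1.1] NOT false = true
[2.2.1] NOT true = false
[2.2.2] true OR true = true
[2.2] false AND true = false
[2] false AND false = false
[root] false OR false = false
Overall: false → dropped

Dropped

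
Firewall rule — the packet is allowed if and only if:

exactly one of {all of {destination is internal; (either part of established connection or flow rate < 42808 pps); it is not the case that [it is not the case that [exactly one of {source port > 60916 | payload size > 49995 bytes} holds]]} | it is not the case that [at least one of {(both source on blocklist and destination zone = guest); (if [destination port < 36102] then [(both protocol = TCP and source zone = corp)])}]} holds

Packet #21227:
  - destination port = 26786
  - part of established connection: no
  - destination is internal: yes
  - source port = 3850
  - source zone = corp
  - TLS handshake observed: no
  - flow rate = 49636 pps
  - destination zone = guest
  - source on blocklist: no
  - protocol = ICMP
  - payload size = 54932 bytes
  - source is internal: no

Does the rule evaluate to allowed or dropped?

Allowed

Atomic conditions:
  destination is internal: yes → true
  part of established connection: no → false
  flow rate < 42808 pps: 49636 < 42808 is false
  source port > 60916: 3850 > 60916 is false
  payload size > 49995 bytes: 54932 > 49995 is true
  source on blocklist: no → false
  destination zone = guest: guest == guest is true
  destination port < 36102: 26786 < 36102 is true
  protocol = TCP: ICMP == TCP is false
  source zone = corp: corp == corp is true
Combine:
[1.2] false OR false = false
[1.3.1.1] exactly-one(false, true) = true
[1.3.1] NOT true = false
[1.3] NOT false = true
[1] true AND false AND true = false
[2.1.1] false AND true = false
[2.1.2.2] false AND true = false
[2.1.2] true → false = false
[2.1] false OR false = false
[2] NOT false = true
[root] exactly-one(false, true) = true
Overall: true → allowed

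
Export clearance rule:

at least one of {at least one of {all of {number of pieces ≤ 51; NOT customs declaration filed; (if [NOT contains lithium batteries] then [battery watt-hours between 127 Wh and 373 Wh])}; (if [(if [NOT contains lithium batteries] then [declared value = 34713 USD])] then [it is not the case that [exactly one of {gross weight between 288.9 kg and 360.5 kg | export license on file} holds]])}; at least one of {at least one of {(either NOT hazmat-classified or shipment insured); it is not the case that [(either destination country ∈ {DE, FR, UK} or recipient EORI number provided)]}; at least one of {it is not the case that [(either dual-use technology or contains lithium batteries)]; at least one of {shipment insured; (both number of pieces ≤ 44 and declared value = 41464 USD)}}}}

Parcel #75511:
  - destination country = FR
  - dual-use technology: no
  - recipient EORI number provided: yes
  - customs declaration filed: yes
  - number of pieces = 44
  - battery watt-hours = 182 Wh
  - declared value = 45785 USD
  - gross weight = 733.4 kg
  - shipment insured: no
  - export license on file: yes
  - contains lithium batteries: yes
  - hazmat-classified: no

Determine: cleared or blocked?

Atomic conditions:
  number of pieces ≤ 51: 44 ≤ 51 is true
  NOT customs declaration filed: yes → false
  NOT contains lithium batteries: yes → false
  battery watt-hours between 127 Wh and 373 Wh: 182 in [127, 373] is true
  declared value = 34713 USD: 45785 == 34713 is false
  gross weight between 288.9 kg and 360.5 kg: 733.4 in [288.9, 360.5] is false
  export license on file: yes → true
  NOT hazmat-classified: no → true
  shipment insured: no → false
  destination country ∈ {DE, FR, UK}: FR is in the set → true
  recipient EORI number provided: yes → true
  dual-use technology: no → false
  contains lithium batteries: yes → true
  number of pieces ≤ 44: 44 ≤ 44 is true
  declared value = 41464 USD: 45785 == 41464 is false
Combine:
[1.1.3] false → true (antecedent false ⇒ implication holds) = true
[1.1] true AND false AND true = false
[1.2.1] false → false (antecedent false ⇒ implication holds) = true
[1.2.2.1] exactly-one(false, true) = true
[1.2.2] NOT true = false
[1.2] true → false = false
[1] false OR false = false
[2.1.1] true OR false = true
[2.1.2.1] true OR true = true
[2.1.2] NOT true = false
[2.1] true OR false = true
[2.2.1.1] false OR true = true
[2.2.1] NOT true = false
[2.2.2.2] true AND false = false
[2.2.2] false OR false = false
[2.2] false OR false = false
[2] true OR false = true
[root] false OR true = true
Overall: true → cleared

Cleared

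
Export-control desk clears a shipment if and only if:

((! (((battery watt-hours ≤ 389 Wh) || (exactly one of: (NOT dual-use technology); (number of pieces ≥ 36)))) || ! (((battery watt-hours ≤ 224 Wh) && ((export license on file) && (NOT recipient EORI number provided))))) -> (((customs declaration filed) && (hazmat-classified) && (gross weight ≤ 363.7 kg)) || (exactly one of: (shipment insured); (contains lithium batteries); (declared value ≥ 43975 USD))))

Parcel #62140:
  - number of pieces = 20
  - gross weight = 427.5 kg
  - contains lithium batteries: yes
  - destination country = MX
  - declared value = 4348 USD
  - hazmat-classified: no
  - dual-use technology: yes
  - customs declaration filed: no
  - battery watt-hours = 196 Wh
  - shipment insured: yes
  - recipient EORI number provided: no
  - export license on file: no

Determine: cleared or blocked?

Blocked

Atomic conditions:
  battery watt-hours ≤ 389 Wh: 196 ≤ 389 is true
  NOT dual-use technology: yes → false
  number of pieces ≥ 36: 20 ≥ 36 is false
  battery watt-hours ≤ 224 Wh: 196 ≤ 224 is true
  export license on file: no → false
  NOT recipient EORI number provided: no → true
  customs declaration filed: no → false
  hazmat-classified: no → false
  gross weight ≤ 363.7 kg: 427.5 ≤ 363.7 is false
  shipment insured: yes → true
  contains lithium batteries: yes → true
  declared value ≥ 43975 USD: 4348 ≥ 43975 is false
Combine:
[1.1.1.2] exactly-one(false, false) = false
[1.1.1] true OR false = true
[1.1] NOT true = false
[1.2.1.2] false AND true = false
[1.2.1] true AND false = false
[1.2] NOT false = true
[1] false OR true = true
[2.1] false AND false AND false = false
[2.2] exactly-one(true, true, false) = false
[2] false OR false = false
[root] true → false = false
Overall: false → blocked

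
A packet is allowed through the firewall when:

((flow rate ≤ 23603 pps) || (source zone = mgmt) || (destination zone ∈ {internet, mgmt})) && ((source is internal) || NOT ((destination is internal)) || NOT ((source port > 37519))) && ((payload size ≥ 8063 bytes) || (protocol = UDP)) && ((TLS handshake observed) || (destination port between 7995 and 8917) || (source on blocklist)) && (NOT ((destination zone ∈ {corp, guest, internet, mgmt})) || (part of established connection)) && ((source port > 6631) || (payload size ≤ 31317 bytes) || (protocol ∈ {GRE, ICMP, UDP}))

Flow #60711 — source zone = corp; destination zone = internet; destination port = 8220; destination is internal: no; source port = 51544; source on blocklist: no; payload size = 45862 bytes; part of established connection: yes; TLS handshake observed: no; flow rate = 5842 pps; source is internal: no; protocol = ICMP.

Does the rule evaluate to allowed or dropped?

Atomic conditions:
  flow rate ≤ 23603 pps: 5842 ≤ 23603 is true
  source zone = mgmt: corp == mgmt is false
  destination zone ∈ {internet, mgmt}: internet is in the set → true
  source is internal: no → false
  destination is internal: no → false
  source port > 37519: 51544 > 37519 is true
  payload size ≥ 8063 bytes: 45862 ≥ 8063 is true
  protocol = UDP: ICMP == UDP is false
  TLS handshake observed: no → false
  destination port between 7995 and 8917: 8220 in [7995, 8917] is true
  source on blocklist: no → false
  destination zone ∈ {corp, guest, internet, mgmt}: internet is in the set → true
  part of established connection: yes → true
  source port > 6631: 51544 > 6631 is true
  payload size ≤ 31317 bytes: 45862 ≤ 31317 is false
  protocol ∈ {GRE, ICMP, UDP}: ICMP is in the set → true
Combine:
[1] true OR false OR true = true
[2.2] NOT false = true
[2.3] NOT true = false
[2] false OR true OR false = true
[3] true OR false = true
[4] false OR true OR false = true
[5.1] NOT true = false
[5] false OR true = true
[6] true OR false OR true = true
[root] true AND true AND true AND true AND true AND true = true
Overall: true → allowed

Allowed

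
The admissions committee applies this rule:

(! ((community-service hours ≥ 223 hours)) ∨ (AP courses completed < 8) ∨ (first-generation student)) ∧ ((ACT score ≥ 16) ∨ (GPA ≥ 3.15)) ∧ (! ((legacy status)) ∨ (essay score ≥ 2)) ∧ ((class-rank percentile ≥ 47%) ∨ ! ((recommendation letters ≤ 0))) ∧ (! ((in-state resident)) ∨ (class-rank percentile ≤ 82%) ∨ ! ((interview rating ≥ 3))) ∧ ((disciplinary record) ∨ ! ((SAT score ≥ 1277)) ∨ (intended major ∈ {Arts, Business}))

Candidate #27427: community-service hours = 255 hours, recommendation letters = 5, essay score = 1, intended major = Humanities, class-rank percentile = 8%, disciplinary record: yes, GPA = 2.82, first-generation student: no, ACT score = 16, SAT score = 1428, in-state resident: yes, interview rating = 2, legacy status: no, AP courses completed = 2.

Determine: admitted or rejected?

Admitted

Atomic conditions:
  community-service hours ≥ 223 hours: 255 ≥ 223 is true
  AP courses completed < 8: 2 < 8 is true
  first-generation student: no → false
  ACT score ≥ 16: 16 ≥ 16 is true
  GPA ≥ 3.15: 2.82 ≥ 3.15 is false
  legacy status: no → false
  essay score ≥ 2: 1 ≥ 2 is false
  class-rank percentile ≥ 47%: 8 ≥ 47 is false
  recommendation letters ≤ 0: 5 ≤ 0 is false
  in-state resident: yes → true
  class-rank percentile ≤ 82%: 8 ≤ 82 is true
  interview rating ≥ 3: 2 ≥ 3 is false
  disciplinary record: yes → true
  SAT score ≥ 1277: 1428 ≥ 1277 is true
  intended major ∈ {Arts, Business}: Humanities is not in the set → false
Combine:
[1.1] NOT true = false
[1] false OR true OR false = true
[2] true OR false = true
[3.1] NOT false = true
[3] true OR false = true
[4.2] NOT false = true
[4] false OR true = true
[5.1] NOT true = false
[5.3] NOT false = true
[5] false OR true OR true = true
[6.2] NOT true = false
[6] true OR false OR false = true
[root] true AND true AND true AND true AND true AND true = true
Overall: true → admitted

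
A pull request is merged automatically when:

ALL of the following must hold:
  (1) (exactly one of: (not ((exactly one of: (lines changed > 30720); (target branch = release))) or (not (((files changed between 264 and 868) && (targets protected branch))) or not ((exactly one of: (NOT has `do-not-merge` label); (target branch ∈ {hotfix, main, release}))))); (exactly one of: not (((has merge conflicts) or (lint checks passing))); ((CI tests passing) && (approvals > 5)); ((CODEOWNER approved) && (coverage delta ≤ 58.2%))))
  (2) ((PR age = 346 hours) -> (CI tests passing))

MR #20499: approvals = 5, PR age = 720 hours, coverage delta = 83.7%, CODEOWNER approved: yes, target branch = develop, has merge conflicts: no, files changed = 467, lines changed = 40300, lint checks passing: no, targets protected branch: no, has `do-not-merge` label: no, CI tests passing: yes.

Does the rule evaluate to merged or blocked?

Atomic conditions:
  lines changed > 30720: 40300 > 30720 is true
  target branch = release: develop == release is false
  files changed between 264 and 868: 467 in [264, 868] is true
  targets protected branch: no → false
  NOT has `do-not-merge` label: no → true
  target branch ∈ {hotfix, main, release}: develop is not in the set → false
  has merge conflicts: no → false
  lint checks passing: no → false
  CI tests passing: yes → true
  approvals > 5: 5 > 5 is false
  CODEOWNER approved: yes → true
  coverage delta ≤ 58.2%: 83.7 ≤ 58.2 is false
  PR age = 346 hours: 720 == 346 is false
Combine:
[1.1.1.1] exactly-one(true, false) = true
[1.1.1] NOT true = false
[1.1.2.1.1] true AND false = false
[1.1.2.1] NOT false = true
[1.1.2.2.1] exactly-one(true, false) = true
[1.1.2.2] NOT true = false
[1.1.2] true OR false = true
[1.1] false OR true = true
[1.2.1.1] false OR false = false
[1.2.1] NOT false = true
[1.2.2] true AND false = false
[1.2.3] true AND false = false
[1.2] exactly-one(true, false, false) = true
[1] exactly-one(true, true) = false
[2] false → true (antecedent false ⇒ implication holds) = true
[root] false AND true = false
Overall: false → blocked

Blocked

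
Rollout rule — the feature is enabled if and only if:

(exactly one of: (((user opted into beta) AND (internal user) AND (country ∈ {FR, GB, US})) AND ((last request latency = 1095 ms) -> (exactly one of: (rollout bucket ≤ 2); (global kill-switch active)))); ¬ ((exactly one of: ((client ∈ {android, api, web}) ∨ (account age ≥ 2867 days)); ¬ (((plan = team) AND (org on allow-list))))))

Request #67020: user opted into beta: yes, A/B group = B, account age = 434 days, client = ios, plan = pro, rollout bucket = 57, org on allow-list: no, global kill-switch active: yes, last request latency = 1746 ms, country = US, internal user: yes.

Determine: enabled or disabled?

Atomic conditions:
  user opted into beta: yes → true
  internal user: yes → true
  country ∈ {FR, GB, US}: US is in the set → true
  last request latency = 1095 ms: 1746 == 1095 is false
  rollout bucket ≤ 2: 57 ≤ 2 is false
  global kill-switch active: yes → true
  client ∈ {android, api, web}: ios is not in the set → false
  account age ≥ 2867 days: 434 ≥ 2867 is false
  plan = team: pro == team is false
  org on allow-list: no → false
Combine:
[1.1] true AND true AND true = true
[1.2.2] exactly-one(false, true) = true
[1.2] false → true (antecedent false ⇒ implication holds) = true
[1] true AND true = true
[2.1.1] false OR false = false
[2.1.2.1] false AND false = false
[2.1.2] NOT false = true
[2.1] exactly-one(false, true) = true
[2] NOT true = false
[root] exactly-one(true, false) = true
Overall: true → enabled

Enabled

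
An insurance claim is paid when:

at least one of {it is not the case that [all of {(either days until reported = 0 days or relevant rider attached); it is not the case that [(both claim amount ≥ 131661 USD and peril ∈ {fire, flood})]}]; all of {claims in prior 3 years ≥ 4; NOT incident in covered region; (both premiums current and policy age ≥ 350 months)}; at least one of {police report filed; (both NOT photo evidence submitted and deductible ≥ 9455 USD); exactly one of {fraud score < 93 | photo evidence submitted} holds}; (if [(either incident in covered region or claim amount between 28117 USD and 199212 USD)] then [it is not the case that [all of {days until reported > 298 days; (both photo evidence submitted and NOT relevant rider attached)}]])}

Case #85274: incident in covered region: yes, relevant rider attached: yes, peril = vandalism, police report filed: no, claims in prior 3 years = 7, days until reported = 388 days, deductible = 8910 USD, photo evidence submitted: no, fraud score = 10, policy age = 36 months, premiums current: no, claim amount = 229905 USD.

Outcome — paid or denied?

Atomic conditions:
  days until reported = 0 days: 388 == 0 is false
  relevant rider attached: yes → true
  claim amount ≥ 131661 USD: 229905 ≥ 131661 is true
  peril ∈ {fire, flood}: vandalism is not in the set → false
  claims in prior 3 years ≥ 4: 7 ≥ 4 is true
  NOT incident in covered region: yes → false
  premiums current: no → false
  policy age ≥ 350 months: 36 ≥ 350 is false
  police report filed: no → false
  NOT photo evidence submitted: no → true
  deductible ≥ 9455 USD: 8910 ≥ 9455 is false
  fraud score < 93: 10 < 93 is true
  photo evidence submitted: no → false
  incident in covered region: yes → true
  claim amount between 28117 USD and 199212 USD: 229905 in [28117, 199212] is false
  days until reported > 298 days: 388 > 298 is true
  NOT relevant rider attached: yes → false
Combine:
[1.1.1] false OR true = true
[1.1.2.1] true AND false = false
[1.1.2] NOT false = true
[1.1] true AND true = true
[1] NOT true = false
[2.3] false AND false = false
[2] true AND false AND false = false
[3.2] true AND false = false
[3.3] exactly-one(true, false) = true
[3] false OR false OR true = true
[4.1] true OR false = true
[4.2.1.2] false AND false = false
[4.2.1] true AND false = false
[4.2] NOT false = true
[4] true → true = true
[root] false OR false OR true OR true = true
Overall: true → paid

Paid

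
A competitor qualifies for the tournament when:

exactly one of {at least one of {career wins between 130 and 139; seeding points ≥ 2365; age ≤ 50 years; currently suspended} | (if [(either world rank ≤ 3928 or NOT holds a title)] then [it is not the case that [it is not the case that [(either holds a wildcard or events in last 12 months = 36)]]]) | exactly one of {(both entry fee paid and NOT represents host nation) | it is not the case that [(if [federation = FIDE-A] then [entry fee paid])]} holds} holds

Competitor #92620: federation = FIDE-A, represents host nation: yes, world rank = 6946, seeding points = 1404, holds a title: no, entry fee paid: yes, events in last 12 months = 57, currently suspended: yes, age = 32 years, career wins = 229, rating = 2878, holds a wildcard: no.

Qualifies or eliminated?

Atomic conditions:
  career wins between 130 and 139: 229 in [130, 139] is false
  seeding points ≥ 2365: 1404 ≥ 2365 is false
  age ≤ 50 years: 32 ≤ 50 is true
  currently suspended: yes → true
  world rank ≤ 3928: 6946 ≤ 3928 is false
  NOT holds a title: no → true
  holds a wildcard: no → false
  events in last 12 months = 36: 57 == 36 is false
  entry fee paid: yes → true
  NOT represents host nation: yes → false
  federation = FIDE-A: FIDE-A == FIDE-A is true
Combine:
[1] false OR false OR true OR true = true
[2.1] false OR true = true
[2.2.1.1] false OR false = false
[2.2.1] NOT false = true
[2.2] NOT true = false
[2] true → false = false
[3.1] true AND false = false
[3.2.1] true → true = true
[3.2] NOT true = false
[3] exactly-one(false, false) = false
[root] exactly-one(true, false, false) = true
Overall: true → qualifies

Qualifies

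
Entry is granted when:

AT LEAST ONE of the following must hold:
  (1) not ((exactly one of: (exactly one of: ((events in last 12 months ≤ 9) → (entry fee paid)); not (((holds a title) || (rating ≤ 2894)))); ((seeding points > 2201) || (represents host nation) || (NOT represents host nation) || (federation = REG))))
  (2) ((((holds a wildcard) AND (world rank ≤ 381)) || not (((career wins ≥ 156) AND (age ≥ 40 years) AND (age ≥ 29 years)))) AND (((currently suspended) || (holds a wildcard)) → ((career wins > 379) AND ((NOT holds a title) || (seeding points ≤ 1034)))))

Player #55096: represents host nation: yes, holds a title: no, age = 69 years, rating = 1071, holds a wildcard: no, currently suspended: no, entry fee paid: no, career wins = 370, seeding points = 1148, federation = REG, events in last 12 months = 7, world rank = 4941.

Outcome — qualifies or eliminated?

Atomic conditions:
  events in last 12 months ≤ 9: 7 ≤ 9 is true
  entry fee paid: no → false
  holds a title: no → false
  rating ≤ 2894: 1071 ≤ 2894 is true
  seeding points > 2201: 1148 > 2201 is false
  represents host nation: yes → true
  NOT represents host nation: yes → false
  federation = REG: REG == REG is true
  holds a wildcard: no → false
  world rank ≤ 381: 4941 ≤ 381 is false
  career wins ≥ 156: 370 ≥ 156 is true
  age ≥ 40 years: 69 ≥ 40 is true
  age ≥ 29 years: 69 ≥ 29 is true
  currently suspended: no → false
  career wins > 379: 370 > 379 is false
  NOT holds a title: no → true
  seeding points ≤ 1034: 1148 ≤ 1034 is false
Combine:
[1.1.1.1] true → false = false
[1.1.1.2.1] false OR true = true
[1.1.1.2] NOT true = false
[1.1.1] exactly-one(false, false) = false
[1.1.2] false OR true OR false OR true = true
[1.1] exactly-one(false, true) = true
[1] NOT true = false
[2.1.1] false AND false = false
[2.1.2.1] true AND true AND true = true
[2.1.2] NOT true = false
[2.1] false OR false = false
[2.2.1] false OR false = false
[2.2.2.2] true OR false = true
[2.2.2] false AND true = false
[2.2] false → false (antecedent false ⇒ implication holds) = true
[2] false AND true = false
[root] false OR false = false
Overall: false → eliminated

Eliminated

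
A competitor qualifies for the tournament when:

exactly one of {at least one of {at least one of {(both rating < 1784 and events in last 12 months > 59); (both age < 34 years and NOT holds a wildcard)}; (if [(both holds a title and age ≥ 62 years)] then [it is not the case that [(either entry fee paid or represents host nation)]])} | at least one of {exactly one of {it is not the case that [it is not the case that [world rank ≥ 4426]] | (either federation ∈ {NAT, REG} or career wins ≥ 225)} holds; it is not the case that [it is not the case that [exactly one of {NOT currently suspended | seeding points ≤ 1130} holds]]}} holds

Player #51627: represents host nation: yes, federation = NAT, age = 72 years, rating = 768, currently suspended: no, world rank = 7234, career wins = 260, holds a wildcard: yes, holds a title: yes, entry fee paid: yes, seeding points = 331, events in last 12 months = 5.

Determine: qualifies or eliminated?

Eliminated

Atomic conditions:
  rating < 1784: 768 < 1784 is true
  events in last 12 months > 59: 5 > 59 is false
  age < 34 years: 72 < 34 is false
  NOT holds a wildcard: yes → false
  holds a title: yes → true
  age ≥ 62 years: 72 ≥ 62 is true
  entry fee paid: yes → true
  represents host nation: yes → true
  world rank ≥ 4426: 7234 ≥ 4426 is true
  federation ∈ {NAT, REG}: NAT is in the set → true
  career wins ≥ 225: 260 ≥ 225 is true
  NOT currently suspended: no → true
  seeding points ≤ 1130: 331 ≤ 1130 is true
Combine:
[1.1.1] true AND false = false
[1.1.2] false AND false = false
[1.1] false OR false = false
[1.2.1] true AND true = true
[1.2.2.1] true OR true = true
[1.2.2] NOT true = false
[1.2] true → false = false
[1] false OR false = false
[2.1.1.1] NOT true = false
[2.1.1] NOT false = true
[2.1.2] true OR true = true
[2.1] exactly-one(true, true) = false
[2.2.1.1] exactly-one(true, true) = false
[2.2.1] NOT false = true
[2.2] NOT true = false
[2] false OR false = false
[root] exactly-one(false, false) = false
Overall: false → eliminated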